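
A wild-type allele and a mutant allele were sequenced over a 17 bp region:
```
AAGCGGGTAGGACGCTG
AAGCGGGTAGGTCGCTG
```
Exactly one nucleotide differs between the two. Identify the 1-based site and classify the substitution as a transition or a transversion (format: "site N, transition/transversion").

site 12, transversion

The sequences differ only at site 12: A→T (purine→pyrimidine), a transversion.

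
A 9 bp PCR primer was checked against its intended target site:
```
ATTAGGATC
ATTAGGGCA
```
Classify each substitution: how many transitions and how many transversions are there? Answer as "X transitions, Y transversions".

Transitions (purine↔purine or pyrimidine↔pyrimidine): 7 A→G, 8 T→C.
Transversions (purine↔pyrimidine): 9 C→A.

2 transitions, 1 transversion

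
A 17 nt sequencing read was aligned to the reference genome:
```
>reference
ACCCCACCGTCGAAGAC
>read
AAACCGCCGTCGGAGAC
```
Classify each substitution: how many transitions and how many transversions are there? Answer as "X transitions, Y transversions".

Mismatches (1-based):
base 2: C→A (pyrimidine→purine, transversion)
base 3: C→A (pyrimidine→purine, transversion)
base 6: A→G (purine→purine, transition)
base 13: A→G (purine→purine, transition)

2 transitions, 2 transversions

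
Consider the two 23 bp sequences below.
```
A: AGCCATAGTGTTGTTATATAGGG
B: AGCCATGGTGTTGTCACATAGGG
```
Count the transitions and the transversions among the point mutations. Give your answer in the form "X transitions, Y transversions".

Transitions (purine↔purine or pyrimidine↔pyrimidine): 7 A→G, 15 T→C, 17 T→C.
Transversions (purine↔pyrimidine): none.

3 transitions, 0 transversions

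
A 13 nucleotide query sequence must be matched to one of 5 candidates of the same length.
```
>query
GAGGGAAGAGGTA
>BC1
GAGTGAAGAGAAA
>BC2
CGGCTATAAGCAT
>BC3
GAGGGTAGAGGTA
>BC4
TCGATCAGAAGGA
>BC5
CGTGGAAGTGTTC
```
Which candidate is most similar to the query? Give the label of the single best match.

BC3

BC1 differs at 3 bases; BC2 differs at 9 bases; BC3 differs at 1 base; BC4 differs at 7 bases; BC5 differs at 6 bases. The closest is BC3.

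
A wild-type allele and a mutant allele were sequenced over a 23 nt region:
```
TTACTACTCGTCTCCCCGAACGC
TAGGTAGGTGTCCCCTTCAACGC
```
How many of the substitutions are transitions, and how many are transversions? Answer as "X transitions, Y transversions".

5 transitions, 5 transversions

Transitions (purine↔purine or pyrimidine↔pyrimidine): 3 A→G, 9 C→T, 13 T→C, 16 C→T, 17 C→T.
Transversions (purine↔pyrimidine): 2 T→A, 4 C→G, 7 C→G, 8 T→G, 18 G→C.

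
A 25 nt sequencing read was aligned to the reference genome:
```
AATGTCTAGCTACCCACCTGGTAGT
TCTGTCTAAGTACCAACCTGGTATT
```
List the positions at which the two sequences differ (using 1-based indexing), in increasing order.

Differences at position 1 (A→T), position 2 (A→C), position 9 (G→A), position 10 (C→G), position 15 (C→A), position 24 (G→T).

1, 2, 9, 10, 15, 24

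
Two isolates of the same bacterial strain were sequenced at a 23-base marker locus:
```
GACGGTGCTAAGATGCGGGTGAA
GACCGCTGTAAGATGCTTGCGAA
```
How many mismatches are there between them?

Mismatches (1-based): base 4: G→C; base 6: T→C; base 7: G→T; base 8: C→G; base 17: G→T; base 18: G→T; base 20: T→C.

7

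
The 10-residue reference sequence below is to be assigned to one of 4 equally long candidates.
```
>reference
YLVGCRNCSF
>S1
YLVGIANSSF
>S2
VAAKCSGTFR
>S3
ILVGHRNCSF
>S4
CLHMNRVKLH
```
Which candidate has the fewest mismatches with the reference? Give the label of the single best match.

S1 differs at 3 residues; S2 differs at 9 residues; S3 differs at 2 residues; S4 differs at 8 residues. The closest is S3.

S3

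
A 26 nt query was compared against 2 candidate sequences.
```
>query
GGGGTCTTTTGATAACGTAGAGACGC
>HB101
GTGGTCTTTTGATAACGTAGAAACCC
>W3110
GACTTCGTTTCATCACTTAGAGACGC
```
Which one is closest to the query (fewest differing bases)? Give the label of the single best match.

HB101 differs at 3 bases; W3110 differs at 7 bases. The closest is HB101.

HB101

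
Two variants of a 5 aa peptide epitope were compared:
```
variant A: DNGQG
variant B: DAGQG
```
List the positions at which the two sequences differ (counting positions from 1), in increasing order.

2

Differences at position 2 (N→A).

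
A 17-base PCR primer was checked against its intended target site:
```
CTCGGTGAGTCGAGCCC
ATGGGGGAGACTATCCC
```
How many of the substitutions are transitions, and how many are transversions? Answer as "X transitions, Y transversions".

Mismatches (1-based):
base 1: C→A (pyrimidine→purine, transversion)
base 3: C→G (pyrimidine→purine, transversion)
base 6: T→G (pyrimidine→purine, transversion)
base 10: T→A (pyrimidine→purine, transversion)
base 12: G→T (purine→pyrimidine, transversion)
base 14: G→T (purine→pyrimidine, transversion)

0 transitions, 6 transversions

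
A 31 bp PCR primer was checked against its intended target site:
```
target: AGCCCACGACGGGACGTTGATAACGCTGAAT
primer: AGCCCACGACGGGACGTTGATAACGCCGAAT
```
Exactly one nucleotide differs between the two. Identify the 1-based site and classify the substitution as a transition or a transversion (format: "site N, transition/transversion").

Site 27 changes T→C. T is a pyrimidine and C is a pyrimidine, so this is a transition.

site 27, transition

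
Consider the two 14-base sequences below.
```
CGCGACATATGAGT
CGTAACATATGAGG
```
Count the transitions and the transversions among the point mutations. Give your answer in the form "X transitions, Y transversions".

2 transitions, 1 transversion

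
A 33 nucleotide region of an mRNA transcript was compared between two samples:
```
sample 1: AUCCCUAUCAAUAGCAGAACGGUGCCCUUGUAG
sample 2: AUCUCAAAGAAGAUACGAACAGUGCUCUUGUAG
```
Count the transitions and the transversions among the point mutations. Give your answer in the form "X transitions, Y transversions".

3 transitions, 7 transversions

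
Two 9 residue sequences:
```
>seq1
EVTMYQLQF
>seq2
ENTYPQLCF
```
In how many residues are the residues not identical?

4

Comparing position by position, 4 residues differ: 2 (V/N), 4 (M/Y), 5 (Y/P), 8 (Q/C).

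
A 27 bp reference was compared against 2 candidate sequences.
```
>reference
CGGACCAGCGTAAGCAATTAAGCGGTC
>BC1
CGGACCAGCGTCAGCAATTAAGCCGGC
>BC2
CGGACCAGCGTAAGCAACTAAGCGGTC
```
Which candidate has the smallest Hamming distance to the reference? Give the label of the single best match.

BC2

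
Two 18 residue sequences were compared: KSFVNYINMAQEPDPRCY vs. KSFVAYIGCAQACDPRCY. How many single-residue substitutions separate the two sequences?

The sequences differ at positions 5, 8, 9, 12, 13 (1-based) — 5 in total.

5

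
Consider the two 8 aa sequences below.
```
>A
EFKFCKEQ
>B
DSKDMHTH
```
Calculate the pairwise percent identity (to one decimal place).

12.5%

7 positions differ (1, 2, 4, 5, 6, 7, 8), so 1 of 8 match: 1/8 = 12.5%.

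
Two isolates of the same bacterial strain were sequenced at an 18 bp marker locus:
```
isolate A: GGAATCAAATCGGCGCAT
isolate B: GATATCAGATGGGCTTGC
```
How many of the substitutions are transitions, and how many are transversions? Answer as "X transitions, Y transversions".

Transitions (purine↔purine or pyrimidine↔pyrimidine): 2 G→A, 8 A→G, 16 C→T, 17 A→G, 18 T→C.
Transversions (purine↔pyrimidine): 3 A→T, 11 C→G, 15 G→T.

5 transitions, 3 transversions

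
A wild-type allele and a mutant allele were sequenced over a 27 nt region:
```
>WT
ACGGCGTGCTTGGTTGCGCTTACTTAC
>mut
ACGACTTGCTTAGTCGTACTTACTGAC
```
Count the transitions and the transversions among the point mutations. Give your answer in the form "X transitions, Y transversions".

Mismatches (1-based):
base 4: G→A (purine→purine, transition)
base 6: G→T (purine→pyrimidine, transversion)
base 12: G→A (purine→purine, transition)
base 15: T→C (pyrimidine→pyrimidine, transition)
base 17: C→T (pyrimidine→pyrimidine, transition)
base 18: G→A (purine→purine, transition)
base 25: T→G (pyrimidine→purine, transversion)

5 transitions, 2 transversions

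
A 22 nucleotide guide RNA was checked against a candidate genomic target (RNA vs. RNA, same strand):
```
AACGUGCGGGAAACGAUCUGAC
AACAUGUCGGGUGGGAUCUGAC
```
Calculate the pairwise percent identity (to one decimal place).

68.2%

7 positions differ (4, 7, 8, 11, 12, 13, 14), so 15 of 22 match: 15/22 = 68.18%.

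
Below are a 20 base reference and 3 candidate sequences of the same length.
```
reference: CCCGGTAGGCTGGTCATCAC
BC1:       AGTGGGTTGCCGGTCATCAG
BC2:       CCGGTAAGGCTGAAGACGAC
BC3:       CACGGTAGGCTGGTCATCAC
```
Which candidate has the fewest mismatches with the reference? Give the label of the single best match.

BC3

Hamming distances to reference — BC1: 8; BC2: 8; BC3: 1.
Smallest is BC3 with 1 mismatch.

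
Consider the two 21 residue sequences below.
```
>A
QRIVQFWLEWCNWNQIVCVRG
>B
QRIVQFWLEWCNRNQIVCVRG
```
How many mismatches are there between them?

1

The sequences differ at residues 13 (1-based) — 1 in total.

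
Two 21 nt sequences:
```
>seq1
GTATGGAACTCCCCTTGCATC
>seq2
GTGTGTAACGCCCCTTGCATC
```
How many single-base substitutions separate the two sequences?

3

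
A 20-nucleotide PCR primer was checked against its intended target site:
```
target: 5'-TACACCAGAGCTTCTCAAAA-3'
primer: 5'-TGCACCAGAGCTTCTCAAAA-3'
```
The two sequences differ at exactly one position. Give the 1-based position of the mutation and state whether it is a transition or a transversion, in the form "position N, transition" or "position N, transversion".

position 2, transition

The sequences differ only at position 2: A→G (purine→purine), a transition.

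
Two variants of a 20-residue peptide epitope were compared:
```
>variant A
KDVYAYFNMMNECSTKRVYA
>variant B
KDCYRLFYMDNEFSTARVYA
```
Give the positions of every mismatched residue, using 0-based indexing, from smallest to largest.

2, 4, 5, 7, 9, 12, 15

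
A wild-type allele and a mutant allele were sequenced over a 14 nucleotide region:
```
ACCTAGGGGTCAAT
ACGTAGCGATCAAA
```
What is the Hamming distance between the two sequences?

4

Comparing position by position, 4 sites differ: 3 (C/G), 7 (G/C), 9 (G/A), 14 (T/A).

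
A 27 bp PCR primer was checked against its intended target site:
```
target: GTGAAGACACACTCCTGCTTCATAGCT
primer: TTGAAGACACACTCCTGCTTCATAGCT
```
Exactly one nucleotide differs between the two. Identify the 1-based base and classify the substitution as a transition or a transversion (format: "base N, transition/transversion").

base 1, transversion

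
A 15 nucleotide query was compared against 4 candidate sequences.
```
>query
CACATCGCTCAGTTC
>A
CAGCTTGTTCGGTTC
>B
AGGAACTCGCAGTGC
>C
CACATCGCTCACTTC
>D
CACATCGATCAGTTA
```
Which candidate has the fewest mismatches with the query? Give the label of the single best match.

C

Hamming distances to query — A: 5; B: 7; C: 1; D: 2.
Smallest is C with 1 mismatch.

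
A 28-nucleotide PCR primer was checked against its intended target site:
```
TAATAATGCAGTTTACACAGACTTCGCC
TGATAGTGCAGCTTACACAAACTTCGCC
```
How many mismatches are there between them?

Mismatches (1-based): position 2: A→G; position 6: A→G; position 12: T→C; position 20: G→A.

4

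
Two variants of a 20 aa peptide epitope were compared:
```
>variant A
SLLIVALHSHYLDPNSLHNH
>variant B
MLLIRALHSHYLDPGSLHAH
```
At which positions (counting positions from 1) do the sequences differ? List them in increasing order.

1, 5, 15, 19

Differences at position 1 (S→M), position 5 (V→R), position 15 (N→G), position 19 (N→A).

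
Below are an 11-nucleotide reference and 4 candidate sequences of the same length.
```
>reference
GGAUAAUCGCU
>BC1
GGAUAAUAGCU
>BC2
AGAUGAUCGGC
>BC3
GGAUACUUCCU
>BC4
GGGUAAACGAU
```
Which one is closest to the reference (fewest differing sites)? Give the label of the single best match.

Hamming distances to reference — BC1: 1; BC2: 4; BC3: 3; BC4: 3.
Smallest is BC1 with 1 mismatch.

BC1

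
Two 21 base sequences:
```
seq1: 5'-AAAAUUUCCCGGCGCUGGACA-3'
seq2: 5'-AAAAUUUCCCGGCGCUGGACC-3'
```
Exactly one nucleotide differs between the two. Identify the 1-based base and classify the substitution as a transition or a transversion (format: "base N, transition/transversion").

base 21, transversion

Base 21 changes A→C. A is a purine and C is a pyrimidine, so this is a transversion.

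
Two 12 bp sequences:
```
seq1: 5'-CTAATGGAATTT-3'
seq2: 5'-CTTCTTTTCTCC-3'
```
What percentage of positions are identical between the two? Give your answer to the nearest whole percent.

8 positions differ (3, 4, 6, 7, 8, 9, 11, 12), so 4 of 12 match: 4/12 = 33.33%.

33%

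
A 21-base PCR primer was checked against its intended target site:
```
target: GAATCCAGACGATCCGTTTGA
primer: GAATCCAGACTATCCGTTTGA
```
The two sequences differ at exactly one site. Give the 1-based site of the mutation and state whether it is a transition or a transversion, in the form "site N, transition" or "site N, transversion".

The sequences differ only at site 11: G→T (purine→pyrimidine), a transversion.

site 11, transversion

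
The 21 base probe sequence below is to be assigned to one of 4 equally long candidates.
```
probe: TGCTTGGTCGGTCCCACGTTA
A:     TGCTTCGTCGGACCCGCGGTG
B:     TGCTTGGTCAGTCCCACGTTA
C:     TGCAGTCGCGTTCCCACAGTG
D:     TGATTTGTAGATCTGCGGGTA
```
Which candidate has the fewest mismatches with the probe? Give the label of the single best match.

A differs at 5 bases; B differs at 1 base; C differs at 9 bases; D differs at 9 bases. The closest is B.

B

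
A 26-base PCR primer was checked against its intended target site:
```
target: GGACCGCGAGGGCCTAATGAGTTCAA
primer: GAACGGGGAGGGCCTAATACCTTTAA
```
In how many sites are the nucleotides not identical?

The sequences differ at sites 2, 5, 7, 19, 20, 21, 24 (1-based) — 7 in total.

7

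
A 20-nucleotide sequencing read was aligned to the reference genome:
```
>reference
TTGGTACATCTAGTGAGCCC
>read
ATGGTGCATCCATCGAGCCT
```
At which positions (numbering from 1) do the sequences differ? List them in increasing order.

Differences at position 1 (T→A), position 6 (A→G), position 11 (T→C), position 13 (G→T), position 14 (T→C), position 20 (C→T).

1, 6, 11, 13, 14, 20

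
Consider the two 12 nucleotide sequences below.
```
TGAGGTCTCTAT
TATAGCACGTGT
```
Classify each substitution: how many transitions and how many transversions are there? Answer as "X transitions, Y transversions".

5 transitions, 3 transversions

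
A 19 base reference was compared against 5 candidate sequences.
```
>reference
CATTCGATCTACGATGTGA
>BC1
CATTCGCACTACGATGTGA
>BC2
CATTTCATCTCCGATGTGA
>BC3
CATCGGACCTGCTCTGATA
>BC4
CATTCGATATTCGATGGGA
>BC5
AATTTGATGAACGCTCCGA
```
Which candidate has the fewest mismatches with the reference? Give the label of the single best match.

BC1

BC1 differs at 2 bases; BC2 differs at 3 bases; BC3 differs at 8 bases; BC4 differs at 3 bases; BC5 differs at 7 bases. The closest is BC1.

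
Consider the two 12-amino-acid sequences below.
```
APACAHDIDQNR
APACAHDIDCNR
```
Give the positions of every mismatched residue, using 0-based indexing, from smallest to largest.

9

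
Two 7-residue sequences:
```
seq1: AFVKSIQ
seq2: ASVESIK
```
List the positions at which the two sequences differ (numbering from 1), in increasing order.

2, 4, 7

Scanning 1-based: 2: F/S; 4: K/E; 7: Q/K.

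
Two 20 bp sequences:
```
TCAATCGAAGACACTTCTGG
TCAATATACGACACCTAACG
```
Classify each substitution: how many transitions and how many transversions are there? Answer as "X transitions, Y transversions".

1 transition, 6 transversions

Mismatches (1-based):
position 6: C→A (pyrimidine→purine, transversion)
position 7: G→T (purine→pyrimidine, transversion)
position 9: A→C (purine→pyrimidine, transversion)
position 15: T→C (pyrimidine→pyrimidine, transition)
position 17: C→A (pyrimidine→purine, transversion)
position 18: T→A (pyrimidine→purine, transversion)
position 19: G→C (purine→pyrimidine, transversion)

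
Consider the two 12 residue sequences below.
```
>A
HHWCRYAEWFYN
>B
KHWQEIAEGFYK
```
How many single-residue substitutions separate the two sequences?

6

Mismatches (1-based): residue 1: H→K; residue 4: C→Q; residue 5: R→E; residue 6: Y→I; residue 9: W→G; residue 12: N→K.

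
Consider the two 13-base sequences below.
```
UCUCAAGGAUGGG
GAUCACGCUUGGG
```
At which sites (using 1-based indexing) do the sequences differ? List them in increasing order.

1, 2, 6, 8, 9

Scanning 1-based: 1: U/G; 2: C/A; 6: A/C; 8: G/C; 9: A/U.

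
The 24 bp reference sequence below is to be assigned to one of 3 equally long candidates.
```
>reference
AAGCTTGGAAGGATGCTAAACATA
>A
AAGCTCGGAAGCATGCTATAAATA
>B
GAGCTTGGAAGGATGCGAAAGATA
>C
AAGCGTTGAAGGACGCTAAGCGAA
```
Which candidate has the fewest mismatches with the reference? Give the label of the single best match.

B

A differs at 4 sites; B differs at 3 sites; C differs at 6 sites. The closest is B.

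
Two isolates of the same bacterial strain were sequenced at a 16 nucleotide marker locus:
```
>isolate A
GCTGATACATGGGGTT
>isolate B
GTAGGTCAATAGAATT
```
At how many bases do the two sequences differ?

8

Comparing position by position, 8 bases differ: 2 (C/T), 3 (T/A), 5 (A/G), 7 (A/C), 8 (C/A), 11 (G/A), 13 (G/A), 14 (G/A).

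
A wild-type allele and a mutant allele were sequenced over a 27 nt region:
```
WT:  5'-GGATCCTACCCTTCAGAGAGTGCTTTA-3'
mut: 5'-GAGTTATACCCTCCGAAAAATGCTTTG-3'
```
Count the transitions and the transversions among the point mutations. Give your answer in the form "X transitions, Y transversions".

9 transitions, 1 transversion

Mismatches (1-based):
site 2: G→A (purine→purine, transition)
site 3: A→G (purine→purine, transition)
site 5: C→T (pyrimidine→pyrimidine, transition)
site 6: C→A (pyrimidine→purine, transversion)
site 13: T→C (pyrimidine→pyrimidine, transition)
site 15: A→G (purine→purine, transition)
site 16: G→A (purine→purine, transition)
site 18: G→A (purine→purine, transition)
site 20: G→A (purine→purine, transition)
site 27: A→G (purine→purine, transition)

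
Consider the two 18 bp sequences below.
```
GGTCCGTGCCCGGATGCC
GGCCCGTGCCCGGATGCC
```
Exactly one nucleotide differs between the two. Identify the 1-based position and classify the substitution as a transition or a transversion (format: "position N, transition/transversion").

The sequences differ only at position 3: T→C (pyrimidine→pyrimidine), a transition.

position 3, transition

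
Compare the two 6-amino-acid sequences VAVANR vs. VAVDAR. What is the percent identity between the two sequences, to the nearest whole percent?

67%

2 positions differ (4, 5), so 4 of 6 match: 4/6 = 66.67%.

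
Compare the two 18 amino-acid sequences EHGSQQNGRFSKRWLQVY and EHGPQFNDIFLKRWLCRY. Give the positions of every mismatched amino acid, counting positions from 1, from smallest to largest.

4, 6, 8, 9, 11, 16, 17

Differences at position 4 (S→P), position 6 (Q→F), position 8 (G→D), position 9 (R→I), position 11 (S→L), position 16 (Q→C), position 17 (V→R).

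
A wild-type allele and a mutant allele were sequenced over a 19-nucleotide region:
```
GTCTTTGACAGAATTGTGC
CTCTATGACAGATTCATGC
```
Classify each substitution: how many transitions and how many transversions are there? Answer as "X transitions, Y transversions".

Transitions (purine↔purine or pyrimidine↔pyrimidine): 15 T→C, 16 G→A.
Transversions (purine↔pyrimidine): 1 G→C, 5 T→A, 13 A→T.

2 transitions, 3 transversions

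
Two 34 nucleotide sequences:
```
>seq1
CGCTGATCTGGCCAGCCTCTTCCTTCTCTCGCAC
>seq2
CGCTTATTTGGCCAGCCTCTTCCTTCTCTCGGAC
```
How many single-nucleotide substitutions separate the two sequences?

3

Mismatches (1-based): position 5: G→T; position 8: C→T; position 32: C→G.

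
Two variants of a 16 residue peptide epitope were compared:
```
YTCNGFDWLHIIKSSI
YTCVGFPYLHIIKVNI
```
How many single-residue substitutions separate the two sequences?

5

Comparing position by position, 5 residues differ: 4 (N/V), 7 (D/P), 8 (W/Y), 14 (S/V), 15 (S/N).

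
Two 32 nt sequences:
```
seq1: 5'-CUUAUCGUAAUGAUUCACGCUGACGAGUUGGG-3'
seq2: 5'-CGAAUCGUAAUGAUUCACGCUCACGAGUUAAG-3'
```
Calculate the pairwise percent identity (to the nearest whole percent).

84%

5 positions differ (2, 3, 22, 30, 31), so 27 of 32 match: 27/32 = 84.38%.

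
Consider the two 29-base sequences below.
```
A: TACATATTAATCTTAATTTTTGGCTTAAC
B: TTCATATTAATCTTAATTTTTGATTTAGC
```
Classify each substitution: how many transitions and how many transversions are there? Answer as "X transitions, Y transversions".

3 transitions, 1 transversion

Mismatches (1-based):
base 2: A→T (purine→pyrimidine, transversion)
base 23: G→A (purine→purine, transition)
base 24: C→T (pyrimidine→pyrimidine, transition)
base 28: A→G (purine→purine, transition)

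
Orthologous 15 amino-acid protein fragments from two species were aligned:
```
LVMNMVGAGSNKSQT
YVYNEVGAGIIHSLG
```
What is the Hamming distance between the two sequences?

8

Comparing position by position, 8 positions differ: 1 (L/Y), 3 (M/Y), 5 (M/E), 10 (S/I), 11 (N/I), 12 (K/H), 14 (Q/L), 15 (T/G).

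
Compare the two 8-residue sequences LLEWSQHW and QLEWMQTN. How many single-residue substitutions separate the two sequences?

4

Mismatches (1-based): position 1: L→Q; position 5: S→M; position 7: H→T; position 8: W→N.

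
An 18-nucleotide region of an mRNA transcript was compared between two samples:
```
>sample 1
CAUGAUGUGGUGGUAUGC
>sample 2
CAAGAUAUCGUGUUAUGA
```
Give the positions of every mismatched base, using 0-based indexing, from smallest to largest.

2, 6, 8, 12, 17

Differences at position 2 (U→A), position 6 (G→A), position 8 (G→C), position 12 (G→U), position 17 (C→A).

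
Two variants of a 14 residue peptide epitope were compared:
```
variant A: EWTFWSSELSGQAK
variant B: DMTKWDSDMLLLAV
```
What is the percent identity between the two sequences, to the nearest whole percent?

Mismatches at positions 1, 2, 4, 6, 8, 9, 10, 11, 12, 14 (1-based): 10 of 14.
Identical positions: 4/14 = 28.57% → 29%.

29%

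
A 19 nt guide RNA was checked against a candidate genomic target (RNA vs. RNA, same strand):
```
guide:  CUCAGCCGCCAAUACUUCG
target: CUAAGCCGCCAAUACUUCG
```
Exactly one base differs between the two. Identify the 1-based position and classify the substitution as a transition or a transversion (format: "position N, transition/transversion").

position 3, transversion

The sequences differ only at position 3: C→A (pyrimidine→purine), a transversion.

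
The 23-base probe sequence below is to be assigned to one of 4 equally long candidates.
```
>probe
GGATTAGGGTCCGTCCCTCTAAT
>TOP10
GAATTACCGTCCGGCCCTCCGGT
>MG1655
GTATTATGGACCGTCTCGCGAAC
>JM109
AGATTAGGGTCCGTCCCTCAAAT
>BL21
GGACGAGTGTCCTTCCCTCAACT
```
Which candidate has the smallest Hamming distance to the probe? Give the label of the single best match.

Hamming distances to probe — TOP10: 7; MG1655: 7; JM109: 2; BL21: 6.
Smallest is JM109 with 2 mismatches.

JM109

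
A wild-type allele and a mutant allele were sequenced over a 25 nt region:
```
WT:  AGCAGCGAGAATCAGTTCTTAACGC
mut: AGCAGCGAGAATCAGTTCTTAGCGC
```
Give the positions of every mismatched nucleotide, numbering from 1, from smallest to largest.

22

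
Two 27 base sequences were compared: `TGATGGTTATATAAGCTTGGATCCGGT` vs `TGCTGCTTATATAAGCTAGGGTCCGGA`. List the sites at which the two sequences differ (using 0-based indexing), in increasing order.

2, 5, 17, 20, 26

Differences at site 2 (A→C), site 5 (G→C), site 17 (T→A), site 20 (A→G), site 26 (T→A).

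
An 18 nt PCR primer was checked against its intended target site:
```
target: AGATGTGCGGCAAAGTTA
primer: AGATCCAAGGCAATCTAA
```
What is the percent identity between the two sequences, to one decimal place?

61.1%

Mismatches at positions 5, 6, 7, 8, 14, 15, 17 (1-based): 7 of 18.
Identical positions: 11/18 = 61.11% → 61.1%.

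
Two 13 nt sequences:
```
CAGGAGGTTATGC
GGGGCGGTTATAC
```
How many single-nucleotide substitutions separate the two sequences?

4

The sequences differ at positions 1, 2, 5, 12 (1-based) — 4 in total.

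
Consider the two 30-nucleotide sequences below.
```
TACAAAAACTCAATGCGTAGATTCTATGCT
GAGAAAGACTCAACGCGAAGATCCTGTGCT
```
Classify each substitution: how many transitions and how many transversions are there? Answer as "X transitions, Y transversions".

4 transitions, 3 transversions

Transitions (purine↔purine or pyrimidine↔pyrimidine): 7 A→G, 14 T→C, 23 T→C, 26 A→G.
Transversions (purine↔pyrimidine): 1 T→G, 3 C→G, 18 T→A.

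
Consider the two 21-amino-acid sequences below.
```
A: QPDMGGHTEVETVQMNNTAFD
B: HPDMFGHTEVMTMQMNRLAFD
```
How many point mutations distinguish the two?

The sequences differ at positions 1, 5, 11, 13, 17, 18 (1-based) — 6 in total.

6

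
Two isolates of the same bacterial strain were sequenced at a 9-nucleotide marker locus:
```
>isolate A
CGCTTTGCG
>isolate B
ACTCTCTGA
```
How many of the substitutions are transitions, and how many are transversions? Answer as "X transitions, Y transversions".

4 transitions, 4 transversions

Transitions (purine↔purine or pyrimidine↔pyrimidine): 3 C→T, 4 T→C, 6 T→C, 9 G→A.
Transversions (purine↔pyrimidine): 1 C→A, 2 G→C, 7 G→T, 8 C→G.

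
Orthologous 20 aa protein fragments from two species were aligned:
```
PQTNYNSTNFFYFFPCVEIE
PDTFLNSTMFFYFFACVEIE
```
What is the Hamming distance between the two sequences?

5

Comparing position by position, 5 residues differ: 2 (Q/D), 4 (N/F), 5 (Y/L), 9 (N/M), 15 (P/A).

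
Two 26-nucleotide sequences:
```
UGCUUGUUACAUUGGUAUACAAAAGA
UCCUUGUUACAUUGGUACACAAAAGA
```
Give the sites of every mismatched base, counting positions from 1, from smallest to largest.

2, 18

Scanning 1-based: 2: G/C; 18: U/C.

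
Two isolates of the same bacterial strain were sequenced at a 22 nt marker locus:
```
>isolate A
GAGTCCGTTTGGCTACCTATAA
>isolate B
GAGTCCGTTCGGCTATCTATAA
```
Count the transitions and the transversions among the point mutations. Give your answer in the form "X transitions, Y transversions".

Transitions (purine↔purine or pyrimidine↔pyrimidine): 10 T→C, 16 C→T.
Transversions (purine↔pyrimidine): none.

2 transitions, 0 transversions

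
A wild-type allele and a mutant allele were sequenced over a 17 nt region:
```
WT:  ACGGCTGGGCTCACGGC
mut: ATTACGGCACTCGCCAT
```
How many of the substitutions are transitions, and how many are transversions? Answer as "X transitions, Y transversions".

Transitions (purine↔purine or pyrimidine↔pyrimidine): 2 C→T, 4 G→A, 9 G→A, 13 A→G, 16 G→A, 17 C→T.
Transversions (purine↔pyrimidine): 3 G→T, 6 T→G, 8 G→C, 15 G→C.

6 transitions, 4 transversions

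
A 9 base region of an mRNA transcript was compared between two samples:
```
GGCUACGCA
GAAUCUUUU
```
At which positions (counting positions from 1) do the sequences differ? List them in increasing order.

2, 3, 5, 6, 7, 8, 9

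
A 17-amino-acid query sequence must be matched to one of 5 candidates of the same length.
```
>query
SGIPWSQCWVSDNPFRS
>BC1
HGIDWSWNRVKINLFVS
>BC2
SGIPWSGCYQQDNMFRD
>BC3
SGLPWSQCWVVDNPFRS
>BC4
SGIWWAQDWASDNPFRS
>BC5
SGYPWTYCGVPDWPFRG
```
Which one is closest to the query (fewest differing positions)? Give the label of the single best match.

Hamming distances to query — BC1: 9; BC2: 6; BC3: 2; BC4: 4; BC5: 7.
Smallest is BC3 with 2 mismatches.

BC3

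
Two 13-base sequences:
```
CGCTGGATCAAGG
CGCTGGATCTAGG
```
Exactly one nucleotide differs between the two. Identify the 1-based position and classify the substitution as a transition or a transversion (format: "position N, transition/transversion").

Position 10 changes A→T. A is a purine and T is a pyrimidine, so this is a transversion.

position 10, transversion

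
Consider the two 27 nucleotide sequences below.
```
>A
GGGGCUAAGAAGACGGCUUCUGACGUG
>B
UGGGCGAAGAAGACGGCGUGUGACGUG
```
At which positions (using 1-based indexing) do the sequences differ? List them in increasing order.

1, 6, 18, 20

Scanning 1-based: 1: G/U; 6: U/G; 18: U/G; 20: C/G.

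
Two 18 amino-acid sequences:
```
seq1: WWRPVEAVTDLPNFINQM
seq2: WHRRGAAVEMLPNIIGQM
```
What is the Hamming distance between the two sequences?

8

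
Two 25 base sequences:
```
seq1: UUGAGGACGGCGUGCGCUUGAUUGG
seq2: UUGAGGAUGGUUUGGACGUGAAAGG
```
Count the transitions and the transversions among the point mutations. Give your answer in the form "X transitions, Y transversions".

Mismatches (1-based):
position 8: C→U (pyrimidine→pyrimidine, transition)
position 11: C→U (pyrimidine→pyrimidine, transition)
position 12: G→U (purine→pyrimidine, transversion)
position 15: C→G (pyrimidine→purine, transversion)
position 16: G→A (purine→purine, transition)
position 18: U→G (pyrimidine→purine, transversion)
position 22: U→A (pyrimidine→purine, transversion)
position 23: U→A (pyrimidine→purine, transversion)

3 transitions, 5 transversions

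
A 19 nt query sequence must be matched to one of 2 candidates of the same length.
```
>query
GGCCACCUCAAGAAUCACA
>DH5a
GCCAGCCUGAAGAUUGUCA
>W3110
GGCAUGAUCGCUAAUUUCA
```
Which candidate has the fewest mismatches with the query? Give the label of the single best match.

DH5a

Hamming distances to query — DH5a: 7; W3110: 9.
Smallest is DH5a with 7 mismatches.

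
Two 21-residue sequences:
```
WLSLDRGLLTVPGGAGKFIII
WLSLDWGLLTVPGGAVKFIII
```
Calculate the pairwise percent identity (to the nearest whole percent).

90%

2 positions differ (6, 16), so 19 of 21 match: 19/21 = 90.48%.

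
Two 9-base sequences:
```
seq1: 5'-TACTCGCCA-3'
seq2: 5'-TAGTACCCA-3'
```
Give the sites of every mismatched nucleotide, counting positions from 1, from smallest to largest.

3, 5, 6

Differences at site 3 (C→G), site 5 (C→A), site 6 (G→C).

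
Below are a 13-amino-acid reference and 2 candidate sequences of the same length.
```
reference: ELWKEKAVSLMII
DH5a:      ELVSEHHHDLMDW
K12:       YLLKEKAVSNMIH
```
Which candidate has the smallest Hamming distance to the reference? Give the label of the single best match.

K12

Hamming distances to reference — DH5a: 8; K12: 4.
Smallest is K12 with 4 mismatches.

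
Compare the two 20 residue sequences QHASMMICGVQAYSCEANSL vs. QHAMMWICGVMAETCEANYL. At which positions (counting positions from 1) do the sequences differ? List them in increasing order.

Scanning 1-based: 4: S/M; 6: M/W; 11: Q/M; 13: Y/E; 14: S/T; 19: S/Y.

4, 6, 11, 13, 14, 19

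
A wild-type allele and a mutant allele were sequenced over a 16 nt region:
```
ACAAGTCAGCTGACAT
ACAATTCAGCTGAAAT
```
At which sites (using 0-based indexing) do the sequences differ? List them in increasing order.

4, 13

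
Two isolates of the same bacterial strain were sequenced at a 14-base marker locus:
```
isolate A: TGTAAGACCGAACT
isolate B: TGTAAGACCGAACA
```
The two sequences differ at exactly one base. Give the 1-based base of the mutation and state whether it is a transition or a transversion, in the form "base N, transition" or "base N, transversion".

Base 14 changes T→A. T is a pyrimidine and A is a purine, so this is a transversion.

base 14, transversion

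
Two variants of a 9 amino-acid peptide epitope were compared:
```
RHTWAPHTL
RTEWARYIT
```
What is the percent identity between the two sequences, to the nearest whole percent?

6 positions differ (2, 3, 6, 7, 8, 9), so 3 of 9 match: 3/9 = 33.33%.

33%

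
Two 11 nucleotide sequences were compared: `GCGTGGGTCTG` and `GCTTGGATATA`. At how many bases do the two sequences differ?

4

Comparing position by position, 4 bases differ: 3 (G/T), 7 (G/A), 9 (C/A), 11 (G/A).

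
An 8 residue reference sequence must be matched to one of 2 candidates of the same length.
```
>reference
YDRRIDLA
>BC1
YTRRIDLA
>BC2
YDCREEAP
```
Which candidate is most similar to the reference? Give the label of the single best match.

Hamming distances to reference — BC1: 1; BC2: 5.
Smallest is BC1 with 1 mismatch.

BC1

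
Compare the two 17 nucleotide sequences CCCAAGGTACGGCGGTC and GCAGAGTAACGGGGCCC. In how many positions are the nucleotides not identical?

8

Comparing position by position, 8 positions differ: 1 (C/G), 3 (C/A), 4 (A/G), 7 (G/T), 8 (T/A), 13 (C/G), 15 (G/C), 16 (T/C).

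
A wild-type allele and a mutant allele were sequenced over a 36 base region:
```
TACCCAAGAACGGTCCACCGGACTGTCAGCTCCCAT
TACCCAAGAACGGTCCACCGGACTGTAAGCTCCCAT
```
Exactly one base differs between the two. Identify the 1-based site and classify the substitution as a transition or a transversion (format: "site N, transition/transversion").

Site 27 changes C→A. C is a pyrimidine and A is a purine, so this is a transversion.

site 27, transversion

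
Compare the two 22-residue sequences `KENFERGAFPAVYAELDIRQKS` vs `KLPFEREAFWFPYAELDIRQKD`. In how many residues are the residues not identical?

7

The sequences differ at residues 2, 3, 7, 10, 11, 12, 22 (1-based) — 7 in total.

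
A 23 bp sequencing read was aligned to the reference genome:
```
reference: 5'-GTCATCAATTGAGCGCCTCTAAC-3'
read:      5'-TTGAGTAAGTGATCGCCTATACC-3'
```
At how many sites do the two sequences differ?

8

The sequences differ at sites 1, 3, 5, 6, 9, 13, 19, 22 (1-based) — 8 in total.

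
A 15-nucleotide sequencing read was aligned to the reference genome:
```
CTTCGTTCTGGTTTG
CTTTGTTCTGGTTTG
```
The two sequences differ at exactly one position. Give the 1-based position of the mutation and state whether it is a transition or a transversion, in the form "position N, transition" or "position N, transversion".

position 4, transition

The sequences differ only at position 4: C→T (pyrimidine→pyrimidine), a transition.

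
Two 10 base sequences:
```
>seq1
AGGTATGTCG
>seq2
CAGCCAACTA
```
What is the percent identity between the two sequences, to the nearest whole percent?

10%

9 positions differ (1, 2, 4, 5, 6, 7, 8, 9, 10), so 1 of 10 match: 1/10 = 10%.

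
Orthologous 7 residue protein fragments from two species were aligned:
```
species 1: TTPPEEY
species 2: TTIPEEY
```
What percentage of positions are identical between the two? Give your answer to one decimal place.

85.7%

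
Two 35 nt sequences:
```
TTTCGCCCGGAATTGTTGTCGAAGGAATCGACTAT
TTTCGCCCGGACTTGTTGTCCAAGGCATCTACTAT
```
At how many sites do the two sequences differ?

Comparing position by position, 4 sites differ: 12 (A/C), 21 (G/C), 26 (A/C), 30 (G/T).

4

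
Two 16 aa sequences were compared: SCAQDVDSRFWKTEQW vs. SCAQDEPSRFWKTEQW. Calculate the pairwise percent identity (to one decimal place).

Mismatches at positions 6, 7 (1-based): 2 of 16.
Identical positions: 14/16 = 87.5% → 87.5%.

87.5%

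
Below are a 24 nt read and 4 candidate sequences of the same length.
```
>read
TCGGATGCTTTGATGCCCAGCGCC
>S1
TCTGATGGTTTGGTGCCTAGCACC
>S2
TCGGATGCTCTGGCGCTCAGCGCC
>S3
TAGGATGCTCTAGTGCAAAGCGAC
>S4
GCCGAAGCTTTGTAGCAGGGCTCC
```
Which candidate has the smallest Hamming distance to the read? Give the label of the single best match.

S1 differs at 5 sites; S2 differs at 4 sites; S3 differs at 7 sites; S4 differs at 9 sites. The closest is S2.

S2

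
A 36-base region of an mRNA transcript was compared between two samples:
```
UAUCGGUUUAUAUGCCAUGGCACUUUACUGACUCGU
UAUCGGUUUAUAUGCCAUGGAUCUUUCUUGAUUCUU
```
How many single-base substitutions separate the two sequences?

Comparing position by position, 6 sites differ: 21 (C/A), 22 (A/U), 27 (A/C), 28 (C/U), 32 (C/U), 35 (G/U).

6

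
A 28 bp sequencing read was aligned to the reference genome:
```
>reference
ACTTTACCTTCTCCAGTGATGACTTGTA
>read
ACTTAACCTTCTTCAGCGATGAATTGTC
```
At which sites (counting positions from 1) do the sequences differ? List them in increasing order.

5, 13, 17, 23, 28

Scanning 1-based: 5: T/A; 13: C/T; 17: T/C; 23: C/A; 28: A/C.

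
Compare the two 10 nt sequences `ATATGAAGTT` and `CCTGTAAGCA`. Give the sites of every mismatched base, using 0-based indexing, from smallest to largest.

0, 1, 2, 3, 4, 8, 9

Differences at site 0 (A→C), site 1 (T→C), site 2 (A→T), site 3 (T→G), site 4 (G→T), site 8 (T→C), site 9 (T→A).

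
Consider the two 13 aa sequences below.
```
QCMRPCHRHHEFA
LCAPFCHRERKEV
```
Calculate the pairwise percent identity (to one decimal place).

30.8%

Mismatches at positions 1, 3, 4, 5, 9, 10, 11, 12, 13 (1-based): 9 of 13.
Identical positions: 4/13 = 30.77% → 30.8%.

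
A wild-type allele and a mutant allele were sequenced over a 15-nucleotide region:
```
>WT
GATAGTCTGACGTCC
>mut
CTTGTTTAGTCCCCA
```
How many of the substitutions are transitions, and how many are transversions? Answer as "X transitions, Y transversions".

Mismatches (1-based):
base 1: G→C (purine→pyrimidine, transversion)
base 2: A→T (purine→pyrimidine, transversion)
base 4: A→G (purine→purine, transition)
base 5: G→T (purine→pyrimidine, transversion)
base 7: C→T (pyrimidine→pyrimidine, transition)
base 8: T→A (pyrimidine→purine, transversion)
base 10: A→T (purine→pyrimidine, transversion)
base 12: G→C (purine→pyrimidine, transversion)
base 13: T→C (pyrimidine→pyrimidine, transition)
base 15: C→A (pyrimidine→purine, transversion)

3 transitions, 7 transversions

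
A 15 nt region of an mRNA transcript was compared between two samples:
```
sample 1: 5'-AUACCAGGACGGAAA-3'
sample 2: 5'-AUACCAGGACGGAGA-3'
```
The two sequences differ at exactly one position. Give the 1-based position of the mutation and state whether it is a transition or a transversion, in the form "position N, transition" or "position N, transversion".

Position 14 changes A→G. A is a purine and G is a purine, so this is a transition.

position 14, transition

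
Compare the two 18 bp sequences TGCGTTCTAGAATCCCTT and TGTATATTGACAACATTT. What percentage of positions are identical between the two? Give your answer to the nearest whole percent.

44%

Mismatches at positions 3, 4, 6, 7, 9, 10, 11, 13, 15, 16 (1-based): 10 of 18.
Identical positions: 8/18 = 44.44% → 44%.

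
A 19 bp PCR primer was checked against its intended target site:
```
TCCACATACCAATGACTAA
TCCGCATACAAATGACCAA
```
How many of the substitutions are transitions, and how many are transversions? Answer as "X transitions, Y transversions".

2 transitions, 1 transversion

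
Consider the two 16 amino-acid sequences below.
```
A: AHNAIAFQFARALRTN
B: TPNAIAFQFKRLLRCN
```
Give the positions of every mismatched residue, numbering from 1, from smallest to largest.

Scanning 1-based: 1: A/T; 2: H/P; 10: A/K; 12: A/L; 15: T/C.

1, 2, 10, 12, 15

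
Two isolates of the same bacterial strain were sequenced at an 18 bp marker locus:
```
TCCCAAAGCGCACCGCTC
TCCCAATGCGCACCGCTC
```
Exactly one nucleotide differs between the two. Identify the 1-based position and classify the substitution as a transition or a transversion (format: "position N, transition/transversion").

position 7, transversion

Position 7 changes A→T. A is a purine and T is a pyrimidine, so this is a transversion.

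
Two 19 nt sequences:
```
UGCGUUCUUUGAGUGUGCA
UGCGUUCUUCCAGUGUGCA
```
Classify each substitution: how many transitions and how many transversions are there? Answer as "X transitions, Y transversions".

1 transition, 1 transversion

Mismatches (1-based):
site 10: U→C (pyrimidine→pyrimidine, transition)
site 11: G→C (purine→pyrimidine, transversion)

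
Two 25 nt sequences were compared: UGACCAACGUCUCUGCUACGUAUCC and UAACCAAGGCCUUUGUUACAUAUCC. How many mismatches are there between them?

Comparing position by position, 6 bases differ: 2 (G/A), 8 (C/G), 10 (U/C), 13 (C/U), 16 (C/U), 20 (G/A).

6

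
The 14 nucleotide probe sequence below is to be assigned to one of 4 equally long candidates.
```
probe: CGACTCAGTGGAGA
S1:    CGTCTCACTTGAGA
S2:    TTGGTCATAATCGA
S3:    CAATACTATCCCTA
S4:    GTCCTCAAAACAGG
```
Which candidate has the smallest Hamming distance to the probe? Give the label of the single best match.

Hamming distances to probe — S1: 3; S2: 9; S3: 9; S4: 8.
Smallest is S1 with 3 mismatches.

S1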